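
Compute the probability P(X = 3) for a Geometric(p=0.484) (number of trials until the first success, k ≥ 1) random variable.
0.128868

We have X ~ Geometric(p=0.484) (number of trials until the first success, k ≥ 1).

For a Geometric distribution, the PMF gives us the probability of each outcome.

Using the PMF formula:
P(X = 3) = 0.128868

Rounded to 4 decimal places: 0.1289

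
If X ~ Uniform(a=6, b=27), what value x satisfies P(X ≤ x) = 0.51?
16.7100

We have X ~ Uniform(a=6, b=27).

We want to find x such that P(X ≤ x) = 0.51.

This is the 51st percentile, which means 51% of values fall below this point.

Using the inverse CDF (quantile function):
x = F⁻¹(0.51) = 16.7100

Verification: P(X ≤ 16.7100) = 0.51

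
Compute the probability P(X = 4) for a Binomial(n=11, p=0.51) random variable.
0.151414

We have X ~ Binomial(n=11, p=0.51).

For a Binomial distribution, the PMF gives us the probability of each outcome.

Using the PMF formula:
P(X = 4) = 0.151414

Rounded to 4 decimal places: 0.1514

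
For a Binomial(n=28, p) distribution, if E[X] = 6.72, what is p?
p = 0.24

For a Binomial(n, p) distribution:
E[X] = n × p

Given n = 28 and E[X] = 6.72:
6.72 = 28 × p
p = 6.72 / 28 = 0.24

Verification: Binomial(28, 0.24) has E[X] = 6.72 ✓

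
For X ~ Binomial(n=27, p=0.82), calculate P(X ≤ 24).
0.887726

We have X ~ Binomial(n=27, p=0.82).

The CDF gives us P(X ≤ k).

Using the CDF:
P(X ≤ 24) = 0.887726

This means there's approximately a 88.8% chance that X is at most 24.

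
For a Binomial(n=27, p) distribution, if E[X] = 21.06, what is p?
p = 0.78

For a Binomial(n, p) distribution:
E[X] = n × p

Given n = 27 and E[X] = 21.06:
21.06 = 27 × p
p = 21.06 / 27 = 0.78

Verification: Binomial(27, 0.78) has E[X] = 21.06 ✓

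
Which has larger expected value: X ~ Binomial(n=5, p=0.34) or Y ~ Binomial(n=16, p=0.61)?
Y has larger mean (9.7600 > 1.7000)

Compute the expected value for each distribution:

X ~ Binomial(n=5, p=0.34):
E[X] = 1.7000

Y ~ Binomial(n=16, p=0.61):
E[Y] = 9.7600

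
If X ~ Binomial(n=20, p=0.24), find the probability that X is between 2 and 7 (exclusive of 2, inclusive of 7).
0.807961

We have X ~ Binomial(n=20, p=0.24).

To find P(2 < X ≤ 7), we use:
P(2 < X ≤ 7) = P(X ≤ 7) - P(X ≤ 2)
                 = F(7) - F(2)
                 = 0.916508 - 0.108547
                 = 0.807961

So there's approximately a 80.8% chance that X falls in this range.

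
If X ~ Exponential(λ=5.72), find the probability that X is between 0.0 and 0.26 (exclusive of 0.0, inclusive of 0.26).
0.773995

We have X ~ Exponential(λ=5.72).

To find P(0.0 < X ≤ 0.26), we use:
P(0.0 < X ≤ 0.26) = P(X ≤ 0.26) - P(X ≤ 0.0)
                 = F(0.26) - F(0.0)
                 = 0.773995 - 0.000000
                 = 0.773995

So there's approximately a 77.4% chance that X falls in this range.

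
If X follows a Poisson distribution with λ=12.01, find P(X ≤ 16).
0.898165

We have X ~ Poisson(λ=12.01).

The CDF gives us P(X ≤ k).

Using the CDF:
P(X ≤ 16) = 0.898165

This means there's approximately a 89.8% chance that X is at most 16.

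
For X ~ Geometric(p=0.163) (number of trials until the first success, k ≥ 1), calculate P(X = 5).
0.080000

We have X ~ Geometric(p=0.163) (number of trials until the first success, k ≥ 1).

For a Geometric distribution, the PMF gives us the probability of each outcome.

Using the PMF formula:
P(X = 5) = 0.080000

Rounded to 4 decimal places: 0.0800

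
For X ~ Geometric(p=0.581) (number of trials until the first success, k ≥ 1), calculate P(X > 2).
0.175561

We have X ~ Geometric(p=0.581) (number of trials until the first success, k ≥ 1).

P(X > 2) = 1 - P(X ≤ 2)
                = 1 - F(2)
                = 1 - 0.824439
                = 0.175561

So there's approximately a 17.6% chance that X exceeds 2.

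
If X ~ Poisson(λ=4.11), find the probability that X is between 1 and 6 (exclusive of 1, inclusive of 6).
0.793709

We have X ~ Poisson(λ=4.11).

To find P(1 < X ≤ 6), we use:
P(1 < X ≤ 6) = P(X ≤ 6) - P(X ≤ 1)
                 = F(6) - F(1)
                 = 0.877552 - 0.083844
                 = 0.793709

So there's approximately a 79.4% chance that X falls in this range.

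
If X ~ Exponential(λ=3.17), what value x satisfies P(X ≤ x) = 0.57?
0.2662

We have X ~ Exponential(λ=3.17).

We want to find x such that P(X ≤ x) = 0.57.

This is the 57th percentile, which means 57% of values fall below this point.

Using the inverse CDF (quantile function):
x = F⁻¹(0.57) = 0.2662

Verification: P(X ≤ 0.2662) = 0.57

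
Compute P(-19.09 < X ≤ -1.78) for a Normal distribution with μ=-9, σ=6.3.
0.819486

We have X ~ Normal(μ=-9, σ=6.3).

To find P(-19.09 < X ≤ -1.78), we use:
P(-19.09 < X ≤ -1.78) = P(X ≤ -1.78) - P(X ≤ -19.09)
                 = F(-1.78) - F(-19.09)
                 = 0.874109 - 0.054623
                 = 0.819486

So there's approximately a 81.9% chance that X falls in this range.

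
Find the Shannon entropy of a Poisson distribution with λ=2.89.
1.9110 nats

We have X ~ Poisson(λ=2.89).

The Shannon entropy measures the uncertainty or information content of the distribution.

For a Poisson distribution with λ=2.89:
H(X) = 1.9110 nats

(In bits, this would be 2.7570 bits.)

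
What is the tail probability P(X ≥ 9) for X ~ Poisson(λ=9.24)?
0.575522

We have X ~ Poisson(λ=9.24).

For discrete distributions, P(X ≥ 9) = 1 - P(X ≤ 8).

P(X ≤ 8) = 0.424478
P(X ≥ 9) = 1 - 0.424478 = 0.575522

So there's approximately a 57.6% chance that X is at least 9.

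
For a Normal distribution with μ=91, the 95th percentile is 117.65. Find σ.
σ = 16.2020

For X ~ Normal(μ, σ), the p-th percentile satisfies x = μ + z_p × σ,
where z_p = Φ⁻¹(p) is the standard normal quantile.

Step 1: z_{0.95} = Φ⁻¹(0.95) = 1.6449

Step 2: Solve for σ:
117.65 = 91 + 1.6449 × σ
σ = (117.65 - 91) / 1.6449
σ = 26.65 / 1.6449
σ = 16.2020

Verification: μ + z × σ = 91 + 1.6449 × 16.2020 = 117.65 ✓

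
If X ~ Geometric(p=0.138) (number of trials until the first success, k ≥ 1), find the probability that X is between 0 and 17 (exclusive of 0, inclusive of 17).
0.919902

We have X ~ Geometric(p=0.138) (number of trials until the first success, k ≥ 1).

To find P(0 < X ≤ 17), we use:
P(0 < X ≤ 17) = P(X ≤ 17) - P(X ≤ 0)
                 = F(17) - F(0)
                 = 0.919902 - 0.000000
                 = 0.919902

So there's approximately a 92.0% chance that X falls in this range.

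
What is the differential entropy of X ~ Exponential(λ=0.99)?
1.0101 nats

We have X ~ Exponential(λ=0.99).

The differential entropy measures the uncertainty or information content of the distribution.

For an Exponential distribution with λ=0.99:
h(X) = 1.0101 nats

(In bits, this would be 1.4572 bits.)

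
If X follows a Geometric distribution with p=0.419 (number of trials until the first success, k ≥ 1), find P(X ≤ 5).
0.933797

We have X ~ Geometric(p=0.419) (number of trials until the first success, k ≥ 1).

The CDF gives us P(X ≤ k).

Using the CDF:
P(X ≤ 5) = 0.933797

This means there's approximately a 93.4% chance that X is at most 5.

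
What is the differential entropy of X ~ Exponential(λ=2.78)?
-0.0225 nats

We have X ~ Exponential(λ=2.78).

The differential entropy measures the uncertainty or information content of the distribution.

For an Exponential distribution with λ=2.78:
h(X) = -0.0225 nats

(In bits, this would be -0.0324 bits.)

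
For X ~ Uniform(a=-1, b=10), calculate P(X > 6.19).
0.346364

We have X ~ Uniform(a=-1, b=10).

P(X > 6.19) = 1 - P(X ≤ 6.19)
                = 1 - F(6.19)
                = 1 - 0.653636
                = 0.346364

So there's approximately a 34.6% chance that X exceeds 6.19.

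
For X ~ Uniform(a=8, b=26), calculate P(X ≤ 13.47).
0.303889

We have X ~ Uniform(a=8, b=26).

The CDF gives us P(X ≤ k).

Using the CDF:
P(X ≤ 13.47) = 0.303889

This means there's approximately a 30.4% chance that X is at most 13.47.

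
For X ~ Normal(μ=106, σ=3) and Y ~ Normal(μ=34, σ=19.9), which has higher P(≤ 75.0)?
Y has higher probability (P(Y ≤ 75.0) = 0.9803 > P(X ≤ 75.0) = 0.0000)

Compute P(≤ 75.0) for each distribution:

X ~ Normal(μ=106, σ=3):
P(X ≤ 75.0) = 0.0000

Y ~ Normal(μ=34, σ=19.9):
P(Y ≤ 75.0) = 0.9803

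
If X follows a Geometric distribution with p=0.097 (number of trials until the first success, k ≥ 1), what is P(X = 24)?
0.009281

We have X ~ Geometric(p=0.097) (number of trials until the first success, k ≥ 1).

For a Geometric distribution, the PMF gives us the probability of each outcome.

Using the PMF formula:
P(X = 24) = 0.009281

Rounded to 4 decimal places: 0.0093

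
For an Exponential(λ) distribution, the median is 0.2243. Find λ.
λ = 3.0903

For X ~ Exponential(λ), the CDF is F(x) = 1 - e^(-λx).
The median m satisfies F(m) = 0.5:
1 - e^(-λm) = 0.5
e^(-λm) = 0.5
λm = ln(2)
m = ln(2) / λ

Given m = 0.2243:
λ = ln(2) / 0.2243 = 0.693147 / 0.2243 = 3.0903

Verification: ln(2) / 3.0903 = 0.2243 ✓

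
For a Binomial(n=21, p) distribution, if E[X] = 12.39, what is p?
p = 0.59

For a Binomial(n, p) distribution:
E[X] = n × p

Given n = 21 and E[X] = 12.39:
12.39 = 21 × p
p = 12.39 / 21 = 0.59

Verification: Binomial(21, 0.59) has E[X] = 12.39 ✓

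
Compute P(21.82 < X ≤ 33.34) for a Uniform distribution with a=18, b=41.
0.500870

We have X ~ Uniform(a=18, b=41).

To find P(21.82 < X ≤ 33.34), we use:
P(21.82 < X ≤ 33.34) = P(X ≤ 33.34) - P(X ≤ 21.82)
                 = F(33.34) - F(21.82)
                 = 0.666957 - 0.166087
                 = 0.500870

So there's approximately a 50.1% chance that X falls in this range.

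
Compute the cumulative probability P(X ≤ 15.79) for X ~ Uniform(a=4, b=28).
0.491250

We have X ~ Uniform(a=4, b=28).

The CDF gives us P(X ≤ k).

Using the CDF:
P(X ≤ 15.79) = 0.491250

This means there's approximately a 49.1% chance that X is at most 15.79.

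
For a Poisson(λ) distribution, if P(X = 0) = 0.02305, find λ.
λ = 3.7701

For a Poisson(λ) distribution, the PMF at 0 is:
P(X = 0) = λ^0 e^(-λ) / 0! = e^(-λ)

Given P(X = 0) = 0.02305:
e^(-λ) = 0.02305
-λ = ln(0.02305)
λ = -ln(0.02305) = 3.7701

Verification: e^(-3.7701) = 0.02305 ✓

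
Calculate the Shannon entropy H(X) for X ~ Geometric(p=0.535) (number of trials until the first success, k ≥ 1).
1.2910 nats

We have X ~ Geometric(p=0.535) (number of trials until the first success, k ≥ 1).

The Shannon entropy measures the uncertainty or information content of the distribution.

For a Geometric distribution with p=0.535 (number of trials until the first success, k ≥ 1):
H(X) = 1.2910 nats

(In bits, this would be 1.8625 bits.)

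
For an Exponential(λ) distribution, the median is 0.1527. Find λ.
λ = 4.5393

For X ~ Exponential(λ), the CDF is F(x) = 1 - e^(-λx).
The median m satisfies F(m) = 0.5:
1 - e^(-λm) = 0.5
e^(-λm) = 0.5
λm = ln(2)
m = ln(2) / λ

Given m = 0.1527:
λ = ln(2) / 0.1527 = 0.693147 / 0.1527 = 4.5393

Verification: ln(2) / 4.5393 = 0.1527 ✓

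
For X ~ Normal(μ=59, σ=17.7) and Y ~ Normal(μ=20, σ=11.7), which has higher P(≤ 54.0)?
Y has higher probability (P(Y ≤ 54.0) = 0.9982 > P(X ≤ 54.0) = 0.3888)

Compute P(≤ 54.0) for each distribution:

X ~ Normal(μ=59, σ=17.7):
P(X ≤ 54.0) = 0.3888

Y ~ Normal(μ=20, σ=11.7):
P(Y ≤ 54.0) = 0.9982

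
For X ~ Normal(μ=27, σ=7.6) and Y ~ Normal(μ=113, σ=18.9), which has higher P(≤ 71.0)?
X has higher probability (P(X ≤ 71.0) = 1.0000 > P(Y ≤ 71.0) = 0.0131)

Compute P(≤ 71.0) for each distribution:

X ~ Normal(μ=27, σ=7.6):
P(X ≤ 71.0) = 1.0000

Y ~ Normal(μ=113, σ=18.9):
P(Y ≤ 71.0) = 0.0131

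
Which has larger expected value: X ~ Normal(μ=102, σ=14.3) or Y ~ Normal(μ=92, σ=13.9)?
X has larger mean (102.0000 > 92.0000)

Compute the expected value for each distribution:

X ~ Normal(μ=102, σ=14.3):
E[X] = 102.0000

Y ~ Normal(μ=92, σ=13.9):
E[Y] = 92.0000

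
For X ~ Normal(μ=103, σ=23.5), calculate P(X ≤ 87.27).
0.251632

We have X ~ Normal(μ=103, σ=23.5).

The CDF gives us P(X ≤ k).

Using the CDF:
P(X ≤ 87.27) = 0.251632

This means there's approximately a 25.2% chance that X is at most 87.27.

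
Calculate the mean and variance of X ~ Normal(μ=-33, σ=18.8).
E[X] = -33.0000, Var(X) = 353.4400

We have X ~ Normal(μ=-33, σ=18.8).

For a Normal distribution with μ=-33, σ=18.8:

Expected value:
E[X] = -33.0000

Variance:
Var(X) = 353.4400

Standard deviation:
σ = √Var(X) = 18.8000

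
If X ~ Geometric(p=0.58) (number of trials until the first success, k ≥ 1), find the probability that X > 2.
0.176400

We have X ~ Geometric(p=0.58) (number of trials until the first success, k ≥ 1).

P(X > 2) = 1 - P(X ≤ 2)
                = 1 - F(2)
                = 1 - 0.823600
                = 0.176400

So there's approximately a 17.6% chance that X exceeds 2.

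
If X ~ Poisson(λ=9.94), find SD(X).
3.1528

We have X ~ Poisson(λ=9.94).

For a Poisson distribution with λ=9.94:
σ = √Var(X) = 3.1528

The standard deviation is the square root of the variance.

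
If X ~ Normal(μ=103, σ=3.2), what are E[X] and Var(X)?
E[X] = 103.0000, Var(X) = 10.2400

We have X ~ Normal(μ=103, σ=3.2).

For a Normal distribution with μ=103, σ=3.2:

Expected value:
E[X] = 103.0000

Variance:
Var(X) = 10.2400

Standard deviation:
σ = √Var(X) = 3.2000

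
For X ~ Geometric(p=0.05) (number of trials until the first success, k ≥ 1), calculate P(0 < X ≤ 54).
0.937328

We have X ~ Geometric(p=0.05) (number of trials until the first success, k ≥ 1).

To find P(0 < X ≤ 54), we use:
P(0 < X ≤ 54) = P(X ≤ 54) - P(X ≤ 0)
                 = F(54) - F(0)
                 = 0.937328 - 0.000000
                 = 0.937328

So there's approximately a 93.7% chance that X falls in this range.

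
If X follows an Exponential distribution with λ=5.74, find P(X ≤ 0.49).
0.939951

We have X ~ Exponential(λ=5.74).

The CDF gives us P(X ≤ k).

Using the CDF:
P(X ≤ 0.49) = 0.939951

This means there's approximately a 94.0% chance that X is at most 0.49.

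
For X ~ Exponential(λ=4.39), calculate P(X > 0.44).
0.144916

We have X ~ Exponential(λ=4.39).

P(X > 0.44) = 1 - P(X ≤ 0.44)
                = 1 - F(0.44)
                = 1 - 0.855084
                = 0.144916

So there's approximately a 14.5% chance that X exceeds 0.44.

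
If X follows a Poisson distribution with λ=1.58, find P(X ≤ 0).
0.205975

We have X ~ Poisson(λ=1.58).

The CDF gives us P(X ≤ k).

Using the CDF:
P(X ≤ 0) = 0.205975

This means there's approximately a 20.6% chance that X is at most 0.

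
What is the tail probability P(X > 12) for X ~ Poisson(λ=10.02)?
0.210343

We have X ~ Poisson(λ=10.02).

P(X > 12) = 1 - P(X ≤ 12)
                = 1 - F(12)
                = 1 - 0.789657
                = 0.210343

So there's approximately a 21.0% chance that X exceeds 12.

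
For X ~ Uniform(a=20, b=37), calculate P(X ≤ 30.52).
0.618824

We have X ~ Uniform(a=20, b=37).

The CDF gives us P(X ≤ k).

Using the CDF:
P(X ≤ 30.52) = 0.618824

This means there's approximately a 61.9% chance that X is at most 30.52.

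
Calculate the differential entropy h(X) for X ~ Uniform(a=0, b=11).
2.3979 nats

We have X ~ Uniform(a=0, b=11).

The differential entropy measures the uncertainty or information content of the distribution.

For a Uniform distribution with a=0, b=11:
h(X) = 2.3979 nats

(In bits, this would be 3.4594 bits.)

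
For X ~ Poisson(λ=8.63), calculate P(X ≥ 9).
0.494697

We have X ~ Poisson(λ=8.63).

For discrete distributions, P(X ≥ 9) = 1 - P(X ≤ 8).

P(X ≤ 8) = 0.505303
P(X ≥ 9) = 1 - 0.505303 = 0.494697

So there's approximately a 49.5% chance that X is at least 9.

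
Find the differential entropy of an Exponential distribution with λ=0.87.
1.1393 nats

We have X ~ Exponential(λ=0.87).

The differential entropy measures the uncertainty or information content of the distribution.

For an Exponential distribution with λ=0.87:
h(X) = 1.1393 nats

(In bits, this would be 1.6436 bits.)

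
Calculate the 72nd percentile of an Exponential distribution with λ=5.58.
0.2281

We have X ~ Exponential(λ=5.58).

We want to find x such that P(X ≤ x) = 0.72.

This is the 72nd percentile, which means 72% of values fall below this point.

Using the inverse CDF (quantile function):
x = F⁻¹(0.72) = 0.2281

Verification: P(X ≤ 0.2281) = 0.72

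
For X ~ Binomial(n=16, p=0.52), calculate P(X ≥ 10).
0.278967

We have X ~ Binomial(n=16, p=0.52).

For discrete distributions, P(X ≥ 10) = 1 - P(X ≤ 9).

P(X ≤ 9) = 0.721033
P(X ≥ 10) = 1 - 0.721033 = 0.278967

So there's approximately a 27.9% chance that X is at least 10.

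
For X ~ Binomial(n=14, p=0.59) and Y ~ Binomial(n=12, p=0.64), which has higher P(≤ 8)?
Y has higher probability (P(Y ≤ 8) = 0.6799 > P(X ≤ 8) = 0.5450)

Compute P(≤ 8) for each distribution:

X ~ Binomial(n=14, p=0.59):
P(X ≤ 8) = 0.5450

Y ~ Binomial(n=12, p=0.64):
P(Y ≤ 8) = 0.6799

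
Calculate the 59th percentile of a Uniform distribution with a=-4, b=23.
11.9300

We have X ~ Uniform(a=-4, b=23).

We want to find x such that P(X ≤ x) = 0.59.

This is the 59th percentile, which means 59% of values fall below this point.

Using the inverse CDF (quantile function):
x = F⁻¹(0.59) = 11.9300

Verification: P(X ≤ 11.9300) = 0.59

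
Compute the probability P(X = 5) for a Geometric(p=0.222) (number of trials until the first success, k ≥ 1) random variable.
0.081334

We have X ~ Geometric(p=0.222) (number of trials until the first success, k ≥ 1).

For a Geometric distribution, the PMF gives us the probability of each outcome.

Using the PMF formula:
P(X = 5) = 0.081334

Rounded to 4 decimal places: 0.0813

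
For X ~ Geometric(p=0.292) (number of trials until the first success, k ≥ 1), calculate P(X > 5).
0.177896

We have X ~ Geometric(p=0.292) (number of trials until the first success, k ≥ 1).

P(X > 5) = 1 - P(X ≤ 5)
                = 1 - F(5)
                = 1 - 0.822104
                = 0.177896

So there's approximately a 17.8% chance that X exceeds 5.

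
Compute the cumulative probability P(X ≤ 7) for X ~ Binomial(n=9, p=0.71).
0.785610

We have X ~ Binomial(n=9, p=0.71).

The CDF gives us P(X ≤ k).

Using the CDF:
P(X ≤ 7) = 0.785610

This means there's approximately a 78.6% chance that X is at most 7.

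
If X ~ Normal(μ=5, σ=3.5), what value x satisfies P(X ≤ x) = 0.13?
1.0576

We have X ~ Normal(μ=5, σ=3.5).

We want to find x such that P(X ≤ x) = 0.13.

This is the 13th percentile, which means 13% of values fall below this point.

Using the inverse CDF (quantile function):
x = F⁻¹(0.13) = 1.0576

Verification: P(X ≤ 1.0576) = 0.13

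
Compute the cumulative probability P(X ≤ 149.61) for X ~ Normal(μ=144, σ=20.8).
0.606309

We have X ~ Normal(μ=144, σ=20.8).

The CDF gives us P(X ≤ k).

Using the CDF:
P(X ≤ 149.61) = 0.606309

This means there's approximately a 60.6% chance that X is at most 149.61.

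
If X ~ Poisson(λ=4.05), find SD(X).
2.0125

We have X ~ Poisson(λ=4.05).

For a Poisson distribution with λ=4.05:
σ = √Var(X) = 2.0125

The standard deviation is the square root of the variance.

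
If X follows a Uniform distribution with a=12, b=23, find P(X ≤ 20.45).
0.768182

We have X ~ Uniform(a=12, b=23).

The CDF gives us P(X ≤ k).

Using the CDF:
P(X ≤ 20.45) = 0.768182

This means there's approximately a 76.8% chance that X is at most 20.45.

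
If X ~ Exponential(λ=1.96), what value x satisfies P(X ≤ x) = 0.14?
0.0770

We have X ~ Exponential(λ=1.96).

We want to find x such that P(X ≤ x) = 0.14.

This is the 14th percentile, which means 14% of values fall below this point.

Using the inverse CDF (quantile function):
x = F⁻¹(0.14) = 0.0770

Verification: P(X ≤ 0.0770) = 0.14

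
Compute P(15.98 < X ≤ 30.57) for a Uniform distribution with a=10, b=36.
0.561154

We have X ~ Uniform(a=10, b=36).

To find P(15.98 < X ≤ 30.57), we use:
P(15.98 < X ≤ 30.57) = P(X ≤ 30.57) - P(X ≤ 15.98)
                 = F(30.57) - F(15.98)
                 = 0.791154 - 0.230000
                 = 0.561154

So there's approximately a 56.1% chance that X falls in this range.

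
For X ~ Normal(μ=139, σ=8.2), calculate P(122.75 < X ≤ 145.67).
0.768254

We have X ~ Normal(μ=139, σ=8.2).

To find P(122.75 < X ≤ 145.67), we use:
P(122.75 < X ≤ 145.67) = P(X ≤ 145.67) - P(X ≤ 122.75)
                 = F(145.67) - F(122.75)
                 = 0.792010 - 0.023756
                 = 0.768254

So there's approximately a 76.8% chance that X falls in this range.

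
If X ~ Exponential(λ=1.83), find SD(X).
0.5464

We have X ~ Exponential(λ=1.83).

For an Exponential distribution with λ=1.83:
σ = √Var(X) = 0.5464

The standard deviation is the square root of the variance.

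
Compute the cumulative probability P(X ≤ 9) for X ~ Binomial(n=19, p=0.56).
0.297389

We have X ~ Binomial(n=19, p=0.56).

The CDF gives us P(X ≤ k).

Using the CDF:
P(X ≤ 9) = 0.297389

This means there's approximately a 29.7% chance that X is at most 9.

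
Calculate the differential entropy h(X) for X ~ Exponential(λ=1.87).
0.3741 nats

We have X ~ Exponential(λ=1.87).

The differential entropy measures the uncertainty or information content of the distribution.

For an Exponential distribution with λ=1.87:
h(X) = 0.3741 nats

(In bits, this would be 0.5397 bits.)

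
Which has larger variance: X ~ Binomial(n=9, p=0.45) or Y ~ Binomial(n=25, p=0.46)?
Y has larger variance (6.2100 > 2.2275)

Compute the variance for each distribution:

X ~ Binomial(n=9, p=0.45):
Var(X) = 2.2275

Y ~ Binomial(n=25, p=0.46):
Var(Y) = 6.2100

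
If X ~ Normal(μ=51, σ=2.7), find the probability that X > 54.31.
0.110113

We have X ~ Normal(μ=51, σ=2.7).

P(X > 54.31) = 1 - P(X ≤ 54.31)
                = 1 - F(54.31)
                = 1 - 0.889887
                = 0.110113

So there's approximately a 11.0% chance that X exceeds 54.31.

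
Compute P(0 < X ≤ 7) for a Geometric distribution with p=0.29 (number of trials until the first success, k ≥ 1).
0.909049

We have X ~ Geometric(p=0.29) (number of trials until the first success, k ≥ 1).

To find P(0 < X ≤ 7), we use:
P(0 < X ≤ 7) = P(X ≤ 7) - P(X ≤ 0)
                 = F(7) - F(0)
                 = 0.909049 - 0.000000
                 = 0.909049

So there's approximately a 90.9% chance that X falls in this range.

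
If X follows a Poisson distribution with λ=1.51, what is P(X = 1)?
0.333574

We have X ~ Poisson(λ=1.51).

For a Poisson distribution, the PMF gives us the probability of each outcome.

Using the PMF formula:
P(X = 1) = 0.333574

Rounded to 4 decimal places: 0.3336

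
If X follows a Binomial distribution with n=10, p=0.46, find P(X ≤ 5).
0.716762

We have X ~ Binomial(n=10, p=0.46).

The CDF gives us P(X ≤ k).

Using the CDF:
P(X ≤ 5) = 0.716762

This means there's approximately a 71.7% chance that X is at most 5.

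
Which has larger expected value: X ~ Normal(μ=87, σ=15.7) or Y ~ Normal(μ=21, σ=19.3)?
X has larger mean (87.0000 > 21.0000)

Compute the expected value for each distribution:

X ~ Normal(μ=87, σ=15.7):
E[X] = 87.0000

Y ~ Normal(μ=21, σ=19.3):
E[Y] = 21.0000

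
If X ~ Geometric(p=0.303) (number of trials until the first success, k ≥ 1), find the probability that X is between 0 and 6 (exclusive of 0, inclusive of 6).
0.885344

We have X ~ Geometric(p=0.303) (number of trials until the first success, k ≥ 1).

To find P(0 < X ≤ 6), we use:
P(0 < X ≤ 6) = P(X ≤ 6) - P(X ≤ 0)
                 = F(6) - F(0)
                 = 0.885344 - 0.000000
                 = 0.885344

So there's approximately a 88.5% chance that X falls in this range.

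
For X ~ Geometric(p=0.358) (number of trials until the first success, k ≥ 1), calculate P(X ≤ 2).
0.587836

We have X ~ Geometric(p=0.358) (number of trials until the first success, k ≥ 1).

The CDF gives us P(X ≤ k).

Using the CDF:
P(X ≤ 2) = 0.587836

This means there's approximately a 58.8% chance that X is at most 2.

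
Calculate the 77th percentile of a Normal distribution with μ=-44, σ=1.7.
-42.7440

We have X ~ Normal(μ=-44, σ=1.7).

We want to find x such that P(X ≤ x) = 0.77.

This is the 77th percentile, which means 77% of values fall below this point.

Using the inverse CDF (quantile function):
x = F⁻¹(0.77) = -42.7440

Verification: P(X ≤ -42.7440) = 0.77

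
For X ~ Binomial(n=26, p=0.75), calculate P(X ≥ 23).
0.080188

We have X ~ Binomial(n=26, p=0.75).

For discrete distributions, P(X ≥ 23) = 1 - P(X ≤ 22).

P(X ≤ 22) = 0.919812
P(X ≥ 23) = 1 - 0.919812 = 0.080188

So there's approximately a 8.0% chance that X is at least 23.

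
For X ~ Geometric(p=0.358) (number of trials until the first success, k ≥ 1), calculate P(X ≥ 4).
0.264609

We have X ~ Geometric(p=0.358) (number of trials until the first success, k ≥ 1).

For discrete distributions, P(X ≥ 4) = 1 - P(X ≤ 3).

P(X ≤ 3) = 0.735391
P(X ≥ 4) = 1 - 0.735391 = 0.264609

So there's approximately a 26.5% chance that X is at least 4.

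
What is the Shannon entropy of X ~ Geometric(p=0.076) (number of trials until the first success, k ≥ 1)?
3.5380 nats

We have X ~ Geometric(p=0.076) (number of trials until the first success, k ≥ 1).

The Shannon entropy measures the uncertainty or information content of the distribution.

For a Geometric distribution with p=0.076 (number of trials until the first success, k ≥ 1):
H(X) = 3.5380 nats

(In bits, this would be 5.1043 bits.)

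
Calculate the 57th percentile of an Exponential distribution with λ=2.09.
0.4038

We have X ~ Exponential(λ=2.09).

We want to find x such that P(X ≤ x) = 0.57.

This is the 57th percentile, which means 57% of values fall below this point.

Using the inverse CDF (quantile function):
x = F⁻¹(0.57) = 0.4038

Verification: P(X ≤ 0.4038) = 0.57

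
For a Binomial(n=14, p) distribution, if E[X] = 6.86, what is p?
p = 0.49

For a Binomial(n, p) distribution:
E[X] = n × p

Given n = 14 and E[X] = 6.86:
6.86 = 14 × p
p = 6.86 / 14 = 0.49

Verification: Binomial(14, 0.49) has E[X] = 6.86 ✓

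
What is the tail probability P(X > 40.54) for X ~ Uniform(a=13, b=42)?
0.050345

We have X ~ Uniform(a=13, b=42).

P(X > 40.54) = 1 - P(X ≤ 40.54)
                = 1 - F(40.54)
                = 1 - 0.949655
                = 0.050345

So there's approximately a 5.0% chance that X exceeds 40.54.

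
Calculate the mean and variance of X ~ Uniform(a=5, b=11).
E[X] = 8.0000, Var(X) = 3.0000

We have X ~ Uniform(a=5, b=11).

For a Uniform distribution with a=5, b=11:

Expected value:
E[X] = 8.0000

Variance:
Var(X) = 3.0000

Standard deviation:
σ = √Var(X) = 1.7321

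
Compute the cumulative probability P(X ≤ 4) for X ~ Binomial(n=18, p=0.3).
0.332655

We have X ~ Binomial(n=18, p=0.3).

The CDF gives us P(X ≤ k).

Using the CDF:
P(X ≤ 4) = 0.332655

This means there's approximately a 33.3% chance that X is at most 4.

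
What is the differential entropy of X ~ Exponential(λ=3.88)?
-0.3558 nats

We have X ~ Exponential(λ=3.88).

The differential entropy measures the uncertainty or information content of the distribution.

For an Exponential distribution with λ=3.88:
h(X) = -0.3558 nats

(In bits, this would be -0.5134 bits.)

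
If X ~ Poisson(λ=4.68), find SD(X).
2.1633

We have X ~ Poisson(λ=4.68).

For a Poisson distribution with λ=4.68:
σ = √Var(X) = 2.1633

The standard deviation is the square root of the variance.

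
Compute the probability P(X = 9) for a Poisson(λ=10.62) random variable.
0.115651

We have X ~ Poisson(λ=10.62).

For a Poisson distribution, the PMF gives us the probability of each outcome.

Using the PMF formula:
P(X = 9) = 0.115651

Rounded to 4 decimal places: 0.1157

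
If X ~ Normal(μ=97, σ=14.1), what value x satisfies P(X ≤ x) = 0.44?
94.8713

We have X ~ Normal(μ=97, σ=14.1).

We want to find x such that P(X ≤ x) = 0.44.

This is the 44th percentile, which means 44% of values fall below this point.

Using the inverse CDF (quantile function):
x = F⁻¹(0.44) = 94.8713

Verification: P(X ≤ 94.8713) = 0.44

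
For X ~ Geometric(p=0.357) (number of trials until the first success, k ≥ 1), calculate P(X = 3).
0.147601

We have X ~ Geometric(p=0.357) (number of trials until the first success, k ≥ 1).

For a Geometric distribution, the PMF gives us the probability of each outcome.

Using the PMF formula:
P(X = 3) = 0.147601

Rounded to 4 decimal places: 0.1476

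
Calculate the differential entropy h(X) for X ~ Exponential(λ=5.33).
-0.6734 nats

We have X ~ Exponential(λ=5.33).

The differential entropy measures the uncertainty or information content of the distribution.

For an Exponential distribution with λ=5.33:
h(X) = -0.6734 nats

(In bits, this would be -0.9714 bits.)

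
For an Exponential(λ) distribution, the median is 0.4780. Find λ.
λ = 1.4501

For X ~ Exponential(λ), the CDF is F(x) = 1 - e^(-λx).
The median m satisfies F(m) = 0.5:
1 - e^(-λm) = 0.5
e^(-λm) = 0.5
λm = ln(2)
m = ln(2) / λ

Given m = 0.4780:
λ = ln(2) / 0.4780 = 0.693147 / 0.4780 = 1.4501

Verification: ln(2) / 1.4501 = 0.4780 ✓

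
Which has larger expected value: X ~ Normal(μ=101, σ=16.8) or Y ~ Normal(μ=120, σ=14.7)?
Y has larger mean (120.0000 > 101.0000)

Compute the expected value for each distribution:

X ~ Normal(μ=101, σ=16.8):
E[X] = 101.0000

Y ~ Normal(μ=120, σ=14.7):
E[Y] = 120.0000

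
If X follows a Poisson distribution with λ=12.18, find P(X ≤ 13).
0.662399

We have X ~ Poisson(λ=12.18).

The CDF gives us P(X ≤ k).

Using the CDF:
P(X ≤ 13) = 0.662399

This means there's approximately a 66.2% chance that X is at most 13.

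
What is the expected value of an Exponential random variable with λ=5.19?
0.1927

We have X ~ Exponential(λ=5.19).

For an Exponential distribution with λ=5.19:
E[X] = 0.1927

This is the expected (average) value of X.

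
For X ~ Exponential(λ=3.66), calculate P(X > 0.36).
0.267777

We have X ~ Exponential(λ=3.66).

P(X > 0.36) = 1 - P(X ≤ 0.36)
                = 1 - F(0.36)
                = 1 - 0.732223
                = 0.267777

So there's approximately a 26.8% chance that X exceeds 0.36.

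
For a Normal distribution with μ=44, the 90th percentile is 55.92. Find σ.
σ = 9.3012

For X ~ Normal(μ, σ), the p-th percentile satisfies x = μ + z_p × σ,
where z_p = Φ⁻¹(p) is the standard normal quantile.

Step 1: z_{0.9} = Φ⁻¹(0.9) = 1.2816

Step 2: Solve for σ:
55.92 = 44 + 1.2816 × σ
σ = (55.92 - 44) / 1.2816
σ = 11.92 / 1.2816
σ = 9.3012

Verification: μ + z × σ = 44 + 1.2816 × 9.3012 = 55.92 ✓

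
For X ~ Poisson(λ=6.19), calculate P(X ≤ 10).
0.949027

We have X ~ Poisson(λ=6.19).

The CDF gives us P(X ≤ k).

Using the CDF:
P(X ≤ 10) = 0.949027

This means there's approximately a 94.9% chance that X is at most 10.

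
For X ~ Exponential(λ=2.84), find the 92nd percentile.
0.8893

We have X ~ Exponential(λ=2.84).

We want to find x such that P(X ≤ x) = 0.92.

This is the 92nd percentile, which means 92% of values fall below this point.

Using the inverse CDF (quantile function):
x = F⁻¹(0.92) = 0.8893

Verification: P(X ≤ 0.8893) = 0.92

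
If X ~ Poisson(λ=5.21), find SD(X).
2.2825

We have X ~ Poisson(λ=5.21).

For a Poisson distribution with λ=5.21:
σ = √Var(X) = 2.2825

The standard deviation is the square root of the variance.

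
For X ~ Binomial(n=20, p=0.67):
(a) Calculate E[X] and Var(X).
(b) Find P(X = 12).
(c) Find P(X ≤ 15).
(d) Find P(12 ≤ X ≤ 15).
(a) E[X] = 13.4000, Var(X) = 4.4220
(b) P(X = 12) = 0.144969
(c) P(X ≤ 15) = 0.841076
(d) P(12 ≤ X ≤ 15) = 0.659294

We have X ~ Binomial(n=20, p=0.67).

(a) Moments:
E[X] = 13.4000
Var(X) = 4.4220
σ = √Var(X) = 2.1029

(b) Point probability using PMF:
P(X = 12) = 0.144969

(c) Cumulative probability using CDF:
P(X ≤ 15) = F(15) = 0.841076

(d) Range probability:
P(12 ≤ X ≤ 15) = P(X ≤ 15) - P(X ≤ 11)
                   = F(15) - F(11)
                   = 0.841076 - 0.181782
                   = 0.659294

This means approximately 65.9% of outcomes fall in the interval [12, 15].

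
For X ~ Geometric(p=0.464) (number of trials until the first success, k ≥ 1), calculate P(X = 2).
0.248704

We have X ~ Geometric(p=0.464) (number of trials until the first success, k ≥ 1).

For a Geometric distribution, the PMF gives us the probability of each outcome.

Using the PMF formula:
P(X = 2) = 0.248704

Rounded to 4 decimal places: 0.2487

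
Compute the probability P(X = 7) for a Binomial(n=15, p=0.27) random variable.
0.054285

We have X ~ Binomial(n=15, p=0.27).

For a Binomial distribution, the PMF gives us the probability of each outcome.

Using the PMF formula:
P(X = 7) = 0.054285

Rounded to 4 decimal places: 0.0543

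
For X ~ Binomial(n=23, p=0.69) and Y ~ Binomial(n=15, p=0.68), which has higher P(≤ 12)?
Y has higher probability (P(Y ≤ 12) = 0.9038 > P(X ≤ 12) = 0.0678)

Compute P(≤ 12) for each distribution:

X ~ Binomial(n=23, p=0.69):
P(X ≤ 12) = 0.0678

Y ~ Binomial(n=15, p=0.68):
P(Y ≤ 12) = 0.9038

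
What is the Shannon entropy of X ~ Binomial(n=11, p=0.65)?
1.8725 nats

We have X ~ Binomial(n=11, p=0.65).

The Shannon entropy measures the uncertainty or information content of the distribution.

For a Binomial distribution with n=11, p=0.65:
H(X) = 1.8725 nats

(In bits, this would be 2.7014 bits.)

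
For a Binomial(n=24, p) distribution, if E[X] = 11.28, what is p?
p = 0.47

For a Binomial(n, p) distribution:
E[X] = n × p

Given n = 24 and E[X] = 11.28:
11.28 = 24 × p
p = 11.28 / 24 = 0.47

Verification: Binomial(24, 0.47) has E[X] = 11.28 ✓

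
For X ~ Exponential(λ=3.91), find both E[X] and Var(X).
E[X] = 0.2558, Var(X) = 0.0654

We have X ~ Exponential(λ=3.91).

For an Exponential distribution with λ=3.91:

Expected value:
E[X] = 0.2558

Variance:
Var(X) = 0.0654

Standard deviation:
σ = √Var(X) = 0.2558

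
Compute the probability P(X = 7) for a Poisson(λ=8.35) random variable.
0.132744

We have X ~ Poisson(λ=8.35).

For a Poisson distribution, the PMF gives us the probability of each outcome.

Using the PMF formula:
P(X = 7) = 0.132744

Rounded to 4 decimal places: 0.1327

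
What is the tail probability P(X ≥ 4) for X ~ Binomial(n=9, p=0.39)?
0.492217

We have X ~ Binomial(n=9, p=0.39).

For discrete distributions, P(X ≥ 4) = 1 - P(X ≤ 3).

P(X ≤ 3) = 0.507783
P(X ≥ 4) = 1 - 0.507783 = 0.492217

So there's approximately a 49.2% chance that X is at least 4.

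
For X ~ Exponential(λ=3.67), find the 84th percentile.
0.4993

We have X ~ Exponential(λ=3.67).

We want to find x such that P(X ≤ x) = 0.84.

This is the 84th percentile, which means 84% of values fall below this point.

Using the inverse CDF (quantile function):
x = F⁻¹(0.84) = 0.4993

Verification: P(X ≤ 0.4993) = 0.84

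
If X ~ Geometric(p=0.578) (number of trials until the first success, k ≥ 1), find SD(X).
1.1239

We have X ~ Geometric(p=0.578) (number of trials until the first success, k ≥ 1).

For a Geometric distribution with p=0.578 (number of trials until the first success, k ≥ 1):
σ = √Var(X) = 1.1239

The standard deviation is the square root of the variance.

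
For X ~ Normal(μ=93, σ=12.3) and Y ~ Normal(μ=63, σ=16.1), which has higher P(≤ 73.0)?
Y has higher probability (P(Y ≤ 73.0) = 0.7327 > P(X ≤ 73.0) = 0.0520)

Compute P(≤ 73.0) for each distribution:

X ~ Normal(μ=93, σ=12.3):
P(X ≤ 73.0) = 0.0520

Y ~ Normal(μ=63, σ=16.1):
P(Y ≤ 73.0) = 0.7327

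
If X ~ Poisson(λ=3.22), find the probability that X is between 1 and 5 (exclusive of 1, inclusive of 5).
0.723689

We have X ~ Poisson(λ=3.22).

To find P(1 < X ≤ 5), we use:
P(1 < X ≤ 5) = P(X ≤ 5) - P(X ≤ 1)
                 = F(5) - F(1)
                 = 0.892300 - 0.168610
                 = 0.723689

So there's approximately a 72.4% chance that X falls in this range.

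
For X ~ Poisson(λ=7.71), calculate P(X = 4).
0.066008

We have X ~ Poisson(λ=7.71).

For a Poisson distribution, the PMF gives us the probability of each outcome.

Using the PMF formula:
P(X = 4) = 0.066008

Rounded to 4 decimal places: 0.0660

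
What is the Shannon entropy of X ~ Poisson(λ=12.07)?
2.6571 nats

We have X ~ Poisson(λ=12.07).

The Shannon entropy measures the uncertainty or information content of the distribution.

For a Poisson distribution with λ=12.07:
H(X) = 2.6571 nats

(In bits, this would be 3.8333 bits.)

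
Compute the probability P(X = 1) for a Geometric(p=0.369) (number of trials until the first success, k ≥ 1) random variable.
0.369000

We have X ~ Geometric(p=0.369) (number of trials until the first success, k ≥ 1).

For a Geometric distribution, the PMF gives us the probability of each outcome.

Using the PMF formula:
P(X = 1) = 0.369000

Rounded to 4 decimal places: 0.3690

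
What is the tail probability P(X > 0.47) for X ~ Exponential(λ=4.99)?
0.095818

We have X ~ Exponential(λ=4.99).

P(X > 0.47) = 1 - P(X ≤ 0.47)
                = 1 - F(0.47)
                = 1 - 0.904182
                = 0.095818

So there's approximately a 9.6% chance that X exceeds 0.47.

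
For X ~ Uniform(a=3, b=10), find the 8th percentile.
3.5600

We have X ~ Uniform(a=3, b=10).

We want to find x such that P(X ≤ x) = 0.08.

This is the 8th percentile, which means 8% of values fall below this point.

Using the inverse CDF (quantile function):
x = F⁻¹(0.08) = 3.5600

Verification: P(X ≤ 3.5600) = 0.08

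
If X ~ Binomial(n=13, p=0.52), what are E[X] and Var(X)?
E[X] = 6.7600, Var(X) = 3.2448

We have X ~ Binomial(n=13, p=0.52).

For a Binomial distribution with n=13, p=0.52:

Expected value:
E[X] = 6.7600

Variance:
Var(X) = 3.2448

Standard deviation:
σ = √Var(X) = 1.8013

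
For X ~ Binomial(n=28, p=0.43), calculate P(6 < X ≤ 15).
0.891240

We have X ~ Binomial(n=28, p=0.43).

To find P(6 < X ≤ 15), we use:
P(6 < X ≤ 15) = P(X ≤ 15) - P(X ≤ 6)
                 = F(15) - F(6)
                 = 0.906097 - 0.014857
                 = 0.891240

So there's approximately a 89.1% chance that X falls in this range.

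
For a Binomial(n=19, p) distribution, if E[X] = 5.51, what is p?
p = 0.29

For a Binomial(n, p) distribution:
E[X] = n × p

Given n = 19 and E[X] = 5.51:
5.51 = 19 × p
p = 5.51 / 19 = 0.29

Verification: Binomial(19, 0.29) has E[X] = 5.51 ✓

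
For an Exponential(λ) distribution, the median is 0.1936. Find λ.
λ = 3.5803

For X ~ Exponential(λ), the CDF is F(x) = 1 - e^(-λx).
The median m satisfies F(m) = 0.5:
1 - e^(-λm) = 0.5
e^(-λm) = 0.5
λm = ln(2)
m = ln(2) / λ

Given m = 0.1936:
λ = ln(2) / 0.1936 = 0.693147 / 0.1936 = 3.5803

Verification: ln(2) / 3.5803 = 0.1936 ✓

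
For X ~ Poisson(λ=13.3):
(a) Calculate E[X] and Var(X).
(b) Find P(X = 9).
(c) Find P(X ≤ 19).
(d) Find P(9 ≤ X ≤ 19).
(a) E[X] = 13.3000, Var(X) = 13.3000
(b) P(X = 9) = 0.060088
(c) P(X ≤ 19) = 0.948606
(d) P(9 ≤ X ≤ 19) = 0.861796

We have X ~ Poisson(λ=13.3).

(a) Moments:
E[X] = 13.3000
Var(X) = 13.3000
σ = √Var(X) = 3.6469

(b) Point probability using PMF:
P(X = 9) = 0.060088

(c) Cumulative probability using CDF:
P(X ≤ 19) = F(19) = 0.948606

(d) Range probability:
P(9 ≤ X ≤ 19) = P(X ≤ 19) - P(X ≤ 8)
                   = F(19) - F(8)
                   = 0.948606 - 0.086810
                   = 0.861796

This means approximately 86.2% of outcomes fall in the interval [9, 19].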